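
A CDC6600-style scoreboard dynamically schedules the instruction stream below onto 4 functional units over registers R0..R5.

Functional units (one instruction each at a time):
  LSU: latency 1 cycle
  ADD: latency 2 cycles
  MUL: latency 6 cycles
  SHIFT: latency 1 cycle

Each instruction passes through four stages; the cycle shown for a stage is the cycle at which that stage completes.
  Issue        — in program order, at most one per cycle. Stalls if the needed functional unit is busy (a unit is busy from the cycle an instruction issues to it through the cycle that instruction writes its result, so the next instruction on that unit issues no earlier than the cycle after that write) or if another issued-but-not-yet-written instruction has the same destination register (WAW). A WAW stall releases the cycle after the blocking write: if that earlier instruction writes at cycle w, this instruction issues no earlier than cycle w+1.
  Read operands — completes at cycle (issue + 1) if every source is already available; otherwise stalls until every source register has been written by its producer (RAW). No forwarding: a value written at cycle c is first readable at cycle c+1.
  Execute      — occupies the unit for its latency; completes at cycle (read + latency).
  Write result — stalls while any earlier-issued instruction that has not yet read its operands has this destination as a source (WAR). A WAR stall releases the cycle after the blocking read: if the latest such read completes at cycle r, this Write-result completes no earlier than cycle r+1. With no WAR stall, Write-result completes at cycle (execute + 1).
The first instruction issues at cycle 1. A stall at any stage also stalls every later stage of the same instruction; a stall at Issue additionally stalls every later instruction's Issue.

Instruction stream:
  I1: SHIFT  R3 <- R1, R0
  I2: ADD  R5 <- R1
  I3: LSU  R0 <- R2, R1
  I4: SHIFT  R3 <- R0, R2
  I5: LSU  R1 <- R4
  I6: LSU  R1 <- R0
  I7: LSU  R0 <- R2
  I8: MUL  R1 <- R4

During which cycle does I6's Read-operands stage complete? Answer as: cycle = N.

c1: I1 dispatched to SHIFT
c2: I1 operands ready · I2 dispatched to ADD
c3: I1 complete · I2 operands ready · I3 dispatched to LSU
c4: R3←I1 · I3 operands ready
c5: I2 complete · I3 complete · I4 dispatched to SHIFT
c6: R5←I2 · R0←I3
c7: I4 operands ready · I5 dispatched to LSU
c8: I4 complete · I5 operands ready
c9: R3←I4 · I5 complete
c10: R1←I5
c11: I6 dispatched to LSU
c12: I6 operands ready
c13: I6 complete
c14: R1←I6
c15: I7 dispatched to LSU
c16: I7 operands ready · I8 dispatched to MUL
c17: I7 complete · I8 operands ready
c18: R0←I7
c23: I8 complete
c24: R1←I8

cycle = 12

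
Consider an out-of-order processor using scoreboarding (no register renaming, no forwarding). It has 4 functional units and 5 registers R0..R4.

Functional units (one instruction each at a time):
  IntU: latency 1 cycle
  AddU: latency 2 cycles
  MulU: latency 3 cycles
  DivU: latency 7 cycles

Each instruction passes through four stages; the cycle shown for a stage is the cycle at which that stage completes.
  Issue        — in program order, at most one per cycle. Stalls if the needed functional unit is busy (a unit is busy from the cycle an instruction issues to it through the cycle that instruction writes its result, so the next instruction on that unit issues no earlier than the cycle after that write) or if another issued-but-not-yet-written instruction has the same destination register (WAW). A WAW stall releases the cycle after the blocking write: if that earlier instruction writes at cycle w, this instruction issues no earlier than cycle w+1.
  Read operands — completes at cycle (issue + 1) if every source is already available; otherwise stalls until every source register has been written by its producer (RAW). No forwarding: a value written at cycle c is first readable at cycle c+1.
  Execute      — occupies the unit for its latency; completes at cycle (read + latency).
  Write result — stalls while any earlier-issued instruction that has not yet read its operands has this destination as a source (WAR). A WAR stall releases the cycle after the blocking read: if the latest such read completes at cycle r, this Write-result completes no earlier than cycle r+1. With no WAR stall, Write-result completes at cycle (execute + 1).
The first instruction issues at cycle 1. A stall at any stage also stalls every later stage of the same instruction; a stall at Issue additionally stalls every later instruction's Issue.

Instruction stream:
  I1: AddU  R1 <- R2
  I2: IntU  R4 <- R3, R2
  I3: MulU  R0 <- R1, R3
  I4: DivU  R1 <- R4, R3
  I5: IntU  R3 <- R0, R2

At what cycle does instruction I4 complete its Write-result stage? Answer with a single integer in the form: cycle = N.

I1  is:1  ro:2  ex:4  wr:5
I2  is:2  ro:3  ex:4  wr:5
I3  is:3  ro:6  ex:9  wr:10  — RAW R1: wait I1 write@5
I4  is:6  ro:7  ex:14  wr:15  — WAW R1: wait I1 write@5
I5  is:7  ro:11  ex:12  wr:13  — RAW R0: wait I3 write@10

cycle = 15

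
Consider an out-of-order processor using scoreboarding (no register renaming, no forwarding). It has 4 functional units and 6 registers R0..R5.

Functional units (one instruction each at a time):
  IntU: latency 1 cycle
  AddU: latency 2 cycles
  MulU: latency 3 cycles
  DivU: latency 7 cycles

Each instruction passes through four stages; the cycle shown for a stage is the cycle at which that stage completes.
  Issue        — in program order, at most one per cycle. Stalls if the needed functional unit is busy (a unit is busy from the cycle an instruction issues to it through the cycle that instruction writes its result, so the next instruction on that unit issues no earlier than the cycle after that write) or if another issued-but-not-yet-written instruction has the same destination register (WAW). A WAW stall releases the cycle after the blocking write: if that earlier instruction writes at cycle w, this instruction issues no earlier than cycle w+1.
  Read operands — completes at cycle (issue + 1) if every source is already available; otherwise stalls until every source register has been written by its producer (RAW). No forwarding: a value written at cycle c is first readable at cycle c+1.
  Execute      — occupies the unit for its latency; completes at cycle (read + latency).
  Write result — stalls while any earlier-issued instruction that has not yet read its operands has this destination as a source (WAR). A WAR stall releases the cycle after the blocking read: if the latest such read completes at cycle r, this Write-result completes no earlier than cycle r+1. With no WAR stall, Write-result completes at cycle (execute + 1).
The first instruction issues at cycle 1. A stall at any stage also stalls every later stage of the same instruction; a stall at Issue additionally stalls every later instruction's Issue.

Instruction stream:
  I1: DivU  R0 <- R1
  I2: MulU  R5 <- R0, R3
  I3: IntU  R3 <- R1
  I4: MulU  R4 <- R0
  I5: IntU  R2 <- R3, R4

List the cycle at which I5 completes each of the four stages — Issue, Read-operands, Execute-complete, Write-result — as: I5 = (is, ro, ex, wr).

I5 = (17, 22, 23, 24)

c1: I1 issues→DivU
c2: I1 reads; I2 issues→MulU
c3: I3 issues→IntU
c4: I3 reads
c5: I3 exec-done
c9: I1 exec-done
c10: I1 writes R0
c11: I2 reads
c12: I3 writes R3
c14: I2 exec-done
c15: I2 writes R5
c16: I4 issues→MulU
c17: I4 reads; I5 issues→IntU
c20: I4 exec-done
c21: I4 writes R4
c22: I5 reads
c23: I5 exec-done
c24: I5 writes R2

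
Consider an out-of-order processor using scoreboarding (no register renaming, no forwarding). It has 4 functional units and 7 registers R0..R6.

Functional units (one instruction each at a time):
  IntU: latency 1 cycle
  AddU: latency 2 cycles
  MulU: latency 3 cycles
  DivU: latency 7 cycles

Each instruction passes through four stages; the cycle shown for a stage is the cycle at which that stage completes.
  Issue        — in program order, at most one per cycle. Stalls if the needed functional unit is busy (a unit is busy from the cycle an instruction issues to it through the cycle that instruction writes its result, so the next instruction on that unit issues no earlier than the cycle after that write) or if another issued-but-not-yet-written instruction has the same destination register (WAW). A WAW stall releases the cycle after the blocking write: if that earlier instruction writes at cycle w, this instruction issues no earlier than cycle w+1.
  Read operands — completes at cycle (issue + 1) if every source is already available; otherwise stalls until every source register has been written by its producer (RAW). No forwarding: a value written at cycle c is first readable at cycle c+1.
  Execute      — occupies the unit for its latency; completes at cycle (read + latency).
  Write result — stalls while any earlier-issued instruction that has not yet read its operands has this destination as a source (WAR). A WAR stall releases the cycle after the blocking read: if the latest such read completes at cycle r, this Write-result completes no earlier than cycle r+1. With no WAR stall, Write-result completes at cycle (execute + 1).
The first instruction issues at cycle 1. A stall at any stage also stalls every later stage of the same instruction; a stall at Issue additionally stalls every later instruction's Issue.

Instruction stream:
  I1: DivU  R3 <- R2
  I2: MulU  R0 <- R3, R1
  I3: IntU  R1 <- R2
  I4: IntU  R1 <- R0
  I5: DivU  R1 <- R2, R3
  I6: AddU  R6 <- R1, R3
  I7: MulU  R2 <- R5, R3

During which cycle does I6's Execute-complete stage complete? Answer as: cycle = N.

cycle = 31

c1: I1 dispatched to DivU
c2: I1 operands ready; I2 dispatched to MulU
c3: I3 dispatched to IntU
c4: I3 operands ready
c5: I3 complete
c9: I1 complete
c10: R3←I1
c11: I2 operands ready
c12: R1←I3
c13: I4 dispatched to IntU
c14: I2 complete
c15: R0←I2
c16: I4 operands ready
c17: I4 complete
c18: R1←I4
c19: I5 dispatched to DivU
c20: I5 operands ready; I6 dispatched to AddU
c21: I7 dispatched to MulU
c22: I7 operands ready
c25: I7 complete
c26: R2←I7
c27: I5 complete
c28: R1←I5
c29: I6 operands ready
c31: I6 complete
c32: R6←I6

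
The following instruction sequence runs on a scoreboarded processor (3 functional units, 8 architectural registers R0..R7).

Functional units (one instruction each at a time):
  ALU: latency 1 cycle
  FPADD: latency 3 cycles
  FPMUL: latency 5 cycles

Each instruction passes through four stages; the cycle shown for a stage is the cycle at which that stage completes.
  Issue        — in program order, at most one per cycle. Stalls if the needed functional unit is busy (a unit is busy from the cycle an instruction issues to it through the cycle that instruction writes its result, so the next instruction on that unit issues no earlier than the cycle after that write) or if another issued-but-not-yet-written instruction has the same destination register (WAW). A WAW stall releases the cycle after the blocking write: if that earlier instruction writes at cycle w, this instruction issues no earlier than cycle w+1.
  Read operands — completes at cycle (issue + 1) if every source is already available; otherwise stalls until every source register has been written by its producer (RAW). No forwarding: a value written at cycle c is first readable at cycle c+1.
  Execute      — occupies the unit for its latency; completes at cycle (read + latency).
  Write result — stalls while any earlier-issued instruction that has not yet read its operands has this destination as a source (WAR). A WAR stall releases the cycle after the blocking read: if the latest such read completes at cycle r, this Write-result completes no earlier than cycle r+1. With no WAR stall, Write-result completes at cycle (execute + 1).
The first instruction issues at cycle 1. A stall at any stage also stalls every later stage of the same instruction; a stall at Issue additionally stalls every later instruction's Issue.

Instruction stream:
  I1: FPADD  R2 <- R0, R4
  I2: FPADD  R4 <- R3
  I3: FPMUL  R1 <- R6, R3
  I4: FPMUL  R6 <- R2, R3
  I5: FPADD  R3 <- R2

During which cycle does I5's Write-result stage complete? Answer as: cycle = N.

cycle = 22

  I1 | 1 | 2 | 5 | 6
  I2 | 7 | 8 | 11 | 12   struct: FPADD busy until I1 writes@6
  I3 | 8 | 9 | 14 | 15
  I4 | 16 | 17 | 22 | 23   struct: FPMUL busy until I3 writes@15
  I5 | 17 | 18 | 21 | 22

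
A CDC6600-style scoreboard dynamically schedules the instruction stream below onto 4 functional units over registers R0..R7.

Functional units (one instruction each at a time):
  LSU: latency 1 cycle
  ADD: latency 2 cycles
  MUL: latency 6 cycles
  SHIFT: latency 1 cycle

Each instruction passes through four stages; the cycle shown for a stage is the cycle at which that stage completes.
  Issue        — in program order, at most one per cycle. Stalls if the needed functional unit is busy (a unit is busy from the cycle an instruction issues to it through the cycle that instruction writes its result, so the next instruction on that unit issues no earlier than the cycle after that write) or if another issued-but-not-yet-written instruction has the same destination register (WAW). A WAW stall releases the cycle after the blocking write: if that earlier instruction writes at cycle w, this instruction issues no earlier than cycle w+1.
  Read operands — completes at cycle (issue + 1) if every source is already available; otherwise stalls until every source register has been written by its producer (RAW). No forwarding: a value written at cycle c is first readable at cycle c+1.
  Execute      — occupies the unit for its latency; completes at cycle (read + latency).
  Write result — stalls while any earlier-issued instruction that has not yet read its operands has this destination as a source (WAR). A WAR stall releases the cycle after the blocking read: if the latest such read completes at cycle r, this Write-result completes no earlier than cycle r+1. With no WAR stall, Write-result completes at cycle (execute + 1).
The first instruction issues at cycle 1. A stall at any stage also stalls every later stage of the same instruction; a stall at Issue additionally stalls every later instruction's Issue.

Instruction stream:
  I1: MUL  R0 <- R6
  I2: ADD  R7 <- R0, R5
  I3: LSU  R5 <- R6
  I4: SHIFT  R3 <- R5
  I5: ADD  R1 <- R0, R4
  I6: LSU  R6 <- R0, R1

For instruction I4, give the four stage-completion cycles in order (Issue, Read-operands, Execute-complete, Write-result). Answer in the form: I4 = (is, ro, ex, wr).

I4 = (4, 12, 13, 14)

[1] issue I1 (MUL)
[2] I1 read-ops; issue I2 (ADD)
[3] issue I3 (LSU)
[4] I3 read-ops; issue I4 (SHIFT)
[5] I3 finished on LSU
[8] I1 finished on MUL
[9] I1→R0
[10] I2 read-ops
[11] I3→R5
[12] I2 finished on ADD; I4 read-ops
[13] I2→R7; I4 finished on SHIFT
[14] I4→R3; issue I5 (ADD)
[15] I5 read-ops; issue I6 (LSU)
[17] I5 finished on ADD
[18] I5→R1
[19] I6 read-ops
[20] I6 finished on LSU
[21] I6→R6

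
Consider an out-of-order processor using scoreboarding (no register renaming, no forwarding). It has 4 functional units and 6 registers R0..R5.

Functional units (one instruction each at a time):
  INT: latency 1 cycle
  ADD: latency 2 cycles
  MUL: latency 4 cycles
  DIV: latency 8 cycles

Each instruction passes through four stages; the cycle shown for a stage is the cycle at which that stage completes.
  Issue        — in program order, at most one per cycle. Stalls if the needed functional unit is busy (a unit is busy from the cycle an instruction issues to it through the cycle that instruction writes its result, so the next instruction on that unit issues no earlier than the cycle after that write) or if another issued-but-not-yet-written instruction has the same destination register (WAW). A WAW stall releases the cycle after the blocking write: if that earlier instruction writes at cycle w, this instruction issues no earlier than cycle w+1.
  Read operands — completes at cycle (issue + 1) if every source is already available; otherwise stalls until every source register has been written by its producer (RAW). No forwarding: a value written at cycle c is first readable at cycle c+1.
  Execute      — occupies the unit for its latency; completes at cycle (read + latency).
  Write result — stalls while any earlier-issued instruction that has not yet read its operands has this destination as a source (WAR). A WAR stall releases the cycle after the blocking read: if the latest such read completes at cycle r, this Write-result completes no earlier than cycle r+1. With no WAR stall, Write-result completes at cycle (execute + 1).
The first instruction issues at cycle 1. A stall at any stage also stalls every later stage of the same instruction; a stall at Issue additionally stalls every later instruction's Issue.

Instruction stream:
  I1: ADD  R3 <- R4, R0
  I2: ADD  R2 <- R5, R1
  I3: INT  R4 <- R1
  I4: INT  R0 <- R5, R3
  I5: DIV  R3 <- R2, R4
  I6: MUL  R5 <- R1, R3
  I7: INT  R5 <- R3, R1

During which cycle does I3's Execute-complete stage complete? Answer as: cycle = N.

cycle = 9

  I1 | 1 | 2 | 4 | 5
  I2 | 6 | 7 | 9 | 10   struct: ADD busy until I1 writes@5
  I3 | 7 | 8 | 9 | 10
  I4 | 11 | 12 | 13 | 14   struct: INT busy until I3 writes@10
  I5 | 12 | 13 | 21 | 22
  I6 | 13 | 23 | 27 | 28   RAW R3: wait I5 write@22
  I7 | 29 | 30 | 31 | 32   WAW R5: wait I6 write@28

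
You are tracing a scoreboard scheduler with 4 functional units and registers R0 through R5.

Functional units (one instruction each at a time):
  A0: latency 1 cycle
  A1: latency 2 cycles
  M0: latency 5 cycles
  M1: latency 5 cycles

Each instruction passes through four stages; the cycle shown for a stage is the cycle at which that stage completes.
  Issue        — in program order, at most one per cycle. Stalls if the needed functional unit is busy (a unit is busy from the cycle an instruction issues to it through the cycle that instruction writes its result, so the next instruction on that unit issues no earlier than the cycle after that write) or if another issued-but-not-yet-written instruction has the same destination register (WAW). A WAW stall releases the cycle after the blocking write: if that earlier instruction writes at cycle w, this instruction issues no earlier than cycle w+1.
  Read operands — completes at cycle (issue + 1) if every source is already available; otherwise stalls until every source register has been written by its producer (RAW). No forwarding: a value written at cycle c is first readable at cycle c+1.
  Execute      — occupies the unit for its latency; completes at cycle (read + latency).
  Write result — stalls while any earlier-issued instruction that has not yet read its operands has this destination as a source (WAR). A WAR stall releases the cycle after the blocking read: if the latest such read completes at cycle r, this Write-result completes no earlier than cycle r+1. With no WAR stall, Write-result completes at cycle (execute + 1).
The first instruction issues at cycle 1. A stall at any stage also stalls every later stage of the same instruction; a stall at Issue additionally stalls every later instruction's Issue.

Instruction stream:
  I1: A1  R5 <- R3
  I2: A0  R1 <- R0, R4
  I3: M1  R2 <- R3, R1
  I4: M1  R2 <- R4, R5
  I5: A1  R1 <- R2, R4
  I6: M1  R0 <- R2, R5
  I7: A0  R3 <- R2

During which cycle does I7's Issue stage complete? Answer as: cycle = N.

I1 -> (1, 2, 4, 5)
I2 -> (2, 3, 4, 5)
I3 -> (3, 6, 11, 12)  // RAW R1: wait I2 write@5
I4 -> (13, 14, 19, 20)  // struct: M1 busy until I3 writes@12
I5 -> (14, 21, 23, 24)  // RAW R2: wait I4 write@20
I6 -> (21, 22, 27, 28)  // struct: M1 busy until I4 writes@20
I7 -> (22, 23, 24, 25)

cycle = 22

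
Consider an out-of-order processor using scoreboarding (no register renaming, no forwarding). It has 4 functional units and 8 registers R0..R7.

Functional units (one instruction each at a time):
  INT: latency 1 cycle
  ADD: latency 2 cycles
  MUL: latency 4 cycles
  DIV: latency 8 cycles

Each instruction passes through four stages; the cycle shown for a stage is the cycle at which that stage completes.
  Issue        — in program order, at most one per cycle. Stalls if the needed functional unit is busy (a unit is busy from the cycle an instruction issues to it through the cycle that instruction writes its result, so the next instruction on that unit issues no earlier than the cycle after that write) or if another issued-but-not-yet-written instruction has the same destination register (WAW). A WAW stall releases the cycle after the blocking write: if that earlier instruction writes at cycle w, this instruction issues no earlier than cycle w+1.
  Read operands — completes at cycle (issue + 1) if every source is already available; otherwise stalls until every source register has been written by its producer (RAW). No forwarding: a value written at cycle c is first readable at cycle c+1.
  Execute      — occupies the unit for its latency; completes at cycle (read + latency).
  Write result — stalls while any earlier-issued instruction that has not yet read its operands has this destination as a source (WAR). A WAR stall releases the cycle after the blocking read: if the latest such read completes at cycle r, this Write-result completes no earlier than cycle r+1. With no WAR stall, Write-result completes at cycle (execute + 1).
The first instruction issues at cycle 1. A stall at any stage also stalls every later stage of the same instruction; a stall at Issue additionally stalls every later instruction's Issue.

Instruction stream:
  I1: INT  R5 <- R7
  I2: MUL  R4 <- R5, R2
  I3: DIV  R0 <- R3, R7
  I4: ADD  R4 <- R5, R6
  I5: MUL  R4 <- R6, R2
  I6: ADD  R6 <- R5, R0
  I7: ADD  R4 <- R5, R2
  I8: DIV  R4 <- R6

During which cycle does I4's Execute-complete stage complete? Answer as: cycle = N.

[1] I1 issues→INT
[2] I1 reads · I2 issues→MUL
[3] I1 exec-done · I3 issues→DIV
[4] I1 writes R5 · I3 reads
[5] I2 reads
[9] I2 exec-done
[10] I2 writes R4
[11] I4 issues→ADD
[12] I3 exec-done · I4 reads
[13] I3 writes R0
[14] I4 exec-done
[15] I4 writes R4
[16] I5 issues→MUL
[17] I5 reads · I6 issues→ADD
[18] I6 reads
[20] I6 exec-done
[21] I5 exec-done · I6 writes R6
[22] I5 writes R4
[23] I7 issues→ADD
[24] I7 reads
[26] I7 exec-done
[27] I7 writes R4
[28] I8 issues→DIV
[29] I8 reads
[37] I8 exec-done
[38] I8 writes R4

cycle = 14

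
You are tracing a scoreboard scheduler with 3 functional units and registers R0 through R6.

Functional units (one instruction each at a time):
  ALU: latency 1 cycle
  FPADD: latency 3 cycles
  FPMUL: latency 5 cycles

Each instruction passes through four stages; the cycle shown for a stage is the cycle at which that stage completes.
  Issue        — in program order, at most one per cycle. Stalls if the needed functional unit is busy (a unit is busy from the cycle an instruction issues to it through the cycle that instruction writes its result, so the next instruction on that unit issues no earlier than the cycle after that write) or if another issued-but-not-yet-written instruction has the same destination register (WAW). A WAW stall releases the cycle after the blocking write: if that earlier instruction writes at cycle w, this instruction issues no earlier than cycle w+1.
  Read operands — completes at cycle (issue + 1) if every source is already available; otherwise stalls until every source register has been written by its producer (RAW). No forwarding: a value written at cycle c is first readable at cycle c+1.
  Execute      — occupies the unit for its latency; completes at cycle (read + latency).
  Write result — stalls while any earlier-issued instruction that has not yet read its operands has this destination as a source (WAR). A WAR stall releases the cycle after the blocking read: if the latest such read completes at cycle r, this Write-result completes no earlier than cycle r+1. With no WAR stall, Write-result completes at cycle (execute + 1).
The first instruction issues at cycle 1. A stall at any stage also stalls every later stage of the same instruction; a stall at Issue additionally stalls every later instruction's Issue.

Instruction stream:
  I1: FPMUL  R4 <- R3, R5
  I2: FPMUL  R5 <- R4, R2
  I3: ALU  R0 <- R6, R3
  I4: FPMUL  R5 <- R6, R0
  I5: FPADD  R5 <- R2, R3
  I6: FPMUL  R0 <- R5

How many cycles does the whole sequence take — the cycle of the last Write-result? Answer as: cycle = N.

cycle = 37

c1: I1 issues→FPMUL
c2: I1 reads
c7: I1 exec-done
c8: I1 writes R4
c9: I2 issues→FPMUL
c10: I2 reads | I3 issues→ALU
c11: I3 reads
c12: I3 exec-done
c13: I3 writes R0
c15: I2 exec-done
c16: I2 writes R5
c17: I4 issues→FPMUL
c18: I4 reads
c23: I4 exec-done
c24: I4 writes R5
c25: I5 issues→FPADD
c26: I5 reads | I6 issues→FPMUL
c29: I5 exec-done
c30: I5 writes R5
c31: I6 reads
c36: I6 exec-done
c37: I6 writes R0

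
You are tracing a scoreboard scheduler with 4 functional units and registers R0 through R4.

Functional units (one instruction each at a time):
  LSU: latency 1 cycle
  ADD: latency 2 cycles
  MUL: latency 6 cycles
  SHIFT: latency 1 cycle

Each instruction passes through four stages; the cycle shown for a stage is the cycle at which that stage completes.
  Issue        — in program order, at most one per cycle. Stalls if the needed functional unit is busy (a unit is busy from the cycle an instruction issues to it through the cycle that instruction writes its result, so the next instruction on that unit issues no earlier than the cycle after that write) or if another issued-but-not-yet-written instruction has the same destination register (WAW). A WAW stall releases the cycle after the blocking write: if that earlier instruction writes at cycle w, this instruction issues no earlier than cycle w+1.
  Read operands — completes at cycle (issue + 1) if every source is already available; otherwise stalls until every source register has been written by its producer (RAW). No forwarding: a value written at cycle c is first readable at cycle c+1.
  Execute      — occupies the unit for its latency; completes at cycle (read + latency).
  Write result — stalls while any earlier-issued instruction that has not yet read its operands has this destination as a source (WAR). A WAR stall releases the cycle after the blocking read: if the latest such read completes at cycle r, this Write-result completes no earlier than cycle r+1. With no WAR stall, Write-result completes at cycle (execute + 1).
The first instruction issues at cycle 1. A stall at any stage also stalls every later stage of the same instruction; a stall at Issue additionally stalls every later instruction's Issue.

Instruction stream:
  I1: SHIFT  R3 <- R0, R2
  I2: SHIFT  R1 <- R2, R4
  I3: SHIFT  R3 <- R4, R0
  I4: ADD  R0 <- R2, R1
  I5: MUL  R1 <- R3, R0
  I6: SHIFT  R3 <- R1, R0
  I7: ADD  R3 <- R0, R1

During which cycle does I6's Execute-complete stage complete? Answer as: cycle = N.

cycle 1: issue I1 (SHIFT)
cycle 2: I1 read-ops
cycle 3: I1 finished on SHIFT
cycle 4: I1→R3
cycle 5: issue I2 (SHIFT)
cycle 6: I2 read-ops
cycle 7: I2 finished on SHIFT
cycle 8: I2→R1
cycle 9: issue I3 (SHIFT)
cycle 10: I3 read-ops · issue I4 (ADD)
cycle 11: I3 finished on SHIFT · I4 read-ops · issue I5 (MUL)
cycle 12: I3→R3
cycle 13: I4 finished on ADD · issue I6 (SHIFT)
cycle 14: I4→R0
cycle 15: I5 read-ops
cycle 21: I5 finished on MUL
cycle 22: I5→R1
cycle 23: I6 read-ops
cycle 24: I6 finished on SHIFT
cycle 25: I6→R3
cycle 26: issue I7 (ADD)
cycle 27: I7 read-ops
cycle 29: I7 finished on ADD
cycle 30: I7→R3

cycle = 24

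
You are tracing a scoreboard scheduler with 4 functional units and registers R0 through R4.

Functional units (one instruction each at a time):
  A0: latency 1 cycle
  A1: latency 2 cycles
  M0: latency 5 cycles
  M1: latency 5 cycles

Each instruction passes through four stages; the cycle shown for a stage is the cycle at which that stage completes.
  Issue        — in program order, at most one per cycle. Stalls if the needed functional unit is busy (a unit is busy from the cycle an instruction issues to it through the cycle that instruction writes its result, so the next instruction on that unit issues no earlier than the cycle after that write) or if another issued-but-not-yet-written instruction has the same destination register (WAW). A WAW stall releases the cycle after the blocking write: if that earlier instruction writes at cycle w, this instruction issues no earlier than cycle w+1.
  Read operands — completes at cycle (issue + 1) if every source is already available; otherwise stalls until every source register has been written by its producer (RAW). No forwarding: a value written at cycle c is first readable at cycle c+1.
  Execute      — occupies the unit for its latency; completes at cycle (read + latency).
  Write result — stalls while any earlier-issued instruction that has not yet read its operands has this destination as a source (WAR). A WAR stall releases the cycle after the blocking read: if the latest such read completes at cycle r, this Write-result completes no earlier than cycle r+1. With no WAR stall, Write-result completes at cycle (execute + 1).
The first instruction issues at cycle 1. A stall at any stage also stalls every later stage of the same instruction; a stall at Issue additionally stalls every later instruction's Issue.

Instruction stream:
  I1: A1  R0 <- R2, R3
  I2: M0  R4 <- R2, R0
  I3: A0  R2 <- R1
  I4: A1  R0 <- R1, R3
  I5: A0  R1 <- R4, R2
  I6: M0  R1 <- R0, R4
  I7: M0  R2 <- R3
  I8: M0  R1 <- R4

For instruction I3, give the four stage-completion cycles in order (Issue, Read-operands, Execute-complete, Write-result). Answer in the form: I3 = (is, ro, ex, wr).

1) issue 1, read 2, done 4, write 5
2) issue 2, read 6, done 11, write 12  <RAW R0: wait I1 write@5>
3) issue 3, read 4, done 5, write 7  <WAR R2: wait I2 read@6>
4) issue 6, read 7, done 9, write 10  <struct: A1 busy until I1 writes@5>
5) issue 8, read 13, done 14, write 15  <struct: A0 busy until I3 writes@7 / RAW R4: wait I2 write@12>
6) issue 16, read 17, done 22, write 23  <WAW R1: wait I5 write@15>
7) issue 24, read 25, done 30, write 31  <struct: M0 busy until I6 writes@23>
8) issue 32, read 33, done 38, write 39  <struct: M0 busy until I7 writes@31>

I3 = (3, 4, 5, 7)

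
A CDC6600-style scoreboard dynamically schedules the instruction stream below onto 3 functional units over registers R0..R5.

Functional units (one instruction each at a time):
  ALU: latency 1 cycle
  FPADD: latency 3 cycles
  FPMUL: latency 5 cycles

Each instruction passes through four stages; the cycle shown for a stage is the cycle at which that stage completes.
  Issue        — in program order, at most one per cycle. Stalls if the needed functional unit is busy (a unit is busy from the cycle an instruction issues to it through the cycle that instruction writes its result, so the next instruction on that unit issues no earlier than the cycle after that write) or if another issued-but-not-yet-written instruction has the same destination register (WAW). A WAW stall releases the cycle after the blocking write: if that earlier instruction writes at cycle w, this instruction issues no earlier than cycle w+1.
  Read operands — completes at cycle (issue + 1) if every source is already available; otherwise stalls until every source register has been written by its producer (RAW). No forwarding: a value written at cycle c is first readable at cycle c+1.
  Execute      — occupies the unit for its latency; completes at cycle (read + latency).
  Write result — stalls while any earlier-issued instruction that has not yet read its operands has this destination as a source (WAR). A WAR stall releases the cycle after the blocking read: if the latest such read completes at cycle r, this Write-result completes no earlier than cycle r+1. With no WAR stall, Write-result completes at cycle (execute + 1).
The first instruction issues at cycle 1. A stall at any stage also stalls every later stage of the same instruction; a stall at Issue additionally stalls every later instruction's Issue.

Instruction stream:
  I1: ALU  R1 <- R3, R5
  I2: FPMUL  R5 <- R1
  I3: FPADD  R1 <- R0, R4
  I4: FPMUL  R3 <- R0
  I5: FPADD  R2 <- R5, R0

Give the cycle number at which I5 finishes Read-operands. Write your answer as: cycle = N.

cycle = 14

cycle 1: I1→ALU
cycle 2: I1 RO · I2→FPMUL
cycle 3: I1 EX
cycle 4: I1 WR R1
cycle 5: I2 RO · I3→FPADD
cycle 6: I3 RO
cycle 9: I3 EX
cycle 10: I2 EX · I3 WR R1
cycle 11: I2 WR R5
cycle 12: I4→FPMUL
cycle 13: I4 RO · I5→FPADD
cycle 14: I5 RO
cycle 17: I5 EX
cycle 18: I4 EX · I5 WR R2
cycle 19: I4 WR R3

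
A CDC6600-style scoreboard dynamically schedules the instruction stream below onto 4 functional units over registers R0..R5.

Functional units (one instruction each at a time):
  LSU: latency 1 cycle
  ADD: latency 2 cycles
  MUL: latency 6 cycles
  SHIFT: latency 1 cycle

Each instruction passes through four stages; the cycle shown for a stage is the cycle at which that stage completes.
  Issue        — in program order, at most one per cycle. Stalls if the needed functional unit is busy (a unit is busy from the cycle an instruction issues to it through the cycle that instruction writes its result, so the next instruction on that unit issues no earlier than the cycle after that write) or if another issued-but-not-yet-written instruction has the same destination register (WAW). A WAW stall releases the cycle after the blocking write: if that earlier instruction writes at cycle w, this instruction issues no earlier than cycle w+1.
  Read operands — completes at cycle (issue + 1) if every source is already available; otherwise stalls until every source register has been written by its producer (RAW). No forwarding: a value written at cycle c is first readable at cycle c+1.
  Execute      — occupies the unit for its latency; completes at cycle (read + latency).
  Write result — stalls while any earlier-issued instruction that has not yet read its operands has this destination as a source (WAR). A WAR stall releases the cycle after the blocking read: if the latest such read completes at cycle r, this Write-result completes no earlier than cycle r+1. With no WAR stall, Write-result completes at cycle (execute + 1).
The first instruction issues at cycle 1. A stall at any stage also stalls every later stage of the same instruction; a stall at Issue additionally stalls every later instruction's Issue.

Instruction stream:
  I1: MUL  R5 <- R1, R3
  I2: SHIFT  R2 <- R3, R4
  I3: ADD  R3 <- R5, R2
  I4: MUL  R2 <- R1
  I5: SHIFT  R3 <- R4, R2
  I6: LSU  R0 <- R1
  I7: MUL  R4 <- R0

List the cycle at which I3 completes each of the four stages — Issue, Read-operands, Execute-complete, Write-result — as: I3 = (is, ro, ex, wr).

[I1] 1/2/8/9
[I2] 2/3/4/5
[I3] 3/10/12/13  (RAW R5: wait I1 write@9)
[I4] 10/11/17/18  (struct: MUL busy until I1 writes@9)
[I5] 14/19/20/21  (WAW R3: wait I3 write@13; RAW R2: wait I4 write@18)
[I6] 15/16/17/18
[I7] 19/20/26/27  (struct: MUL busy until I4 writes@18)

I3 = (3, 10, 12, 13)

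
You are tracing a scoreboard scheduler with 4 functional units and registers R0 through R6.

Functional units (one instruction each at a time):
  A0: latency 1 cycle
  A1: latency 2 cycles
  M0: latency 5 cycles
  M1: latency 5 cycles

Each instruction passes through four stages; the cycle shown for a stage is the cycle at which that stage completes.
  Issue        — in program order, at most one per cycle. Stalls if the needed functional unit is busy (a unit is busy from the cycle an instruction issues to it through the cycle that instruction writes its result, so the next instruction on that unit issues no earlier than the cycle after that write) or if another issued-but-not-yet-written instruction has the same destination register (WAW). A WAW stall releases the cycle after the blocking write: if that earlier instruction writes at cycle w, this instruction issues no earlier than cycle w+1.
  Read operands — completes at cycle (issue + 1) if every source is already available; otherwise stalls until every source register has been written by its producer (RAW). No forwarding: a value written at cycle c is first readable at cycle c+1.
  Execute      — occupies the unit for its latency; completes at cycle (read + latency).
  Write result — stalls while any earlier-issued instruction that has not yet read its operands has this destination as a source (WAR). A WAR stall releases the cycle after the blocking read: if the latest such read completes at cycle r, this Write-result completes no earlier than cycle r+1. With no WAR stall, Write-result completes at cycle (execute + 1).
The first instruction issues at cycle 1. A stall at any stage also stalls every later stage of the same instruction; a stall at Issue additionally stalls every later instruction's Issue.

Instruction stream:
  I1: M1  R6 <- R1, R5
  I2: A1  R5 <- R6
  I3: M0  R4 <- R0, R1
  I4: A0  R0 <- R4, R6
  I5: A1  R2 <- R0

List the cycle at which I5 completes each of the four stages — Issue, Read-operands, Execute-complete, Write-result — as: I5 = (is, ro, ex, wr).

I5 = (13, 14, 16, 17)

t=1  I1→M1
t=2  I1 RO | I2→A1
t=3  I3→M0
t=4  I3 RO | I4→A0
t=7  I1 EX
t=8  I1 WR R6
t=9  I2 RO | I3 EX
t=10  I3 WR R4
t=11  I2 EX | I4 RO
t=12  I2 WR R5 | I4 EX
t=13  I4 WR R0 | I5→A1
t=14  I5 RO
t=16  I5 EX
t=17  I5 WR R2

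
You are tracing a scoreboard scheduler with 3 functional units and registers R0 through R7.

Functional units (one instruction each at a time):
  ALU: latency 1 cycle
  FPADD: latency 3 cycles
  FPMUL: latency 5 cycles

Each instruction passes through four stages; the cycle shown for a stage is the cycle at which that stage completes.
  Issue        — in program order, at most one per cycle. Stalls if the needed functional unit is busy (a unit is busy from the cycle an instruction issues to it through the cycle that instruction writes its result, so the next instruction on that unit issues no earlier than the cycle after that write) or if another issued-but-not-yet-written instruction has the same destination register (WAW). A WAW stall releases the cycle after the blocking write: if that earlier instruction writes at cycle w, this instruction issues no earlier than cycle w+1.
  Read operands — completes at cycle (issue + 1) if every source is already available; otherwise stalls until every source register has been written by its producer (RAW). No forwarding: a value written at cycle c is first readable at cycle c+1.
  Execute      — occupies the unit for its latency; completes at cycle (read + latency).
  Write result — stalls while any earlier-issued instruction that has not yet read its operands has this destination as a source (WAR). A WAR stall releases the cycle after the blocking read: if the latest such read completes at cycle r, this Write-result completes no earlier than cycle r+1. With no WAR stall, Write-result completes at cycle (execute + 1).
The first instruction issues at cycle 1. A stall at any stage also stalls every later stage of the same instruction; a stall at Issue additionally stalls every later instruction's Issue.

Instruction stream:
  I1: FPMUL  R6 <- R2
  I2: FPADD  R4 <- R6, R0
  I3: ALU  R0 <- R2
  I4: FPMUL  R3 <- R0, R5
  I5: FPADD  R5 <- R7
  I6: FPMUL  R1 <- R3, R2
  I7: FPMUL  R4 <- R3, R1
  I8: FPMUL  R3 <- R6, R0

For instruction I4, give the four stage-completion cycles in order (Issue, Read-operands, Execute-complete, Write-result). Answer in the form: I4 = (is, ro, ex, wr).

1) issue 1, read 2, done 7, write 8
2) issue 2, read 9, done 12, write 13  <RAW R6: wait I1 write@8>
3) issue 3, read 4, done 5, write 10  <WAR R0: wait I2 read@9>
4) issue 9, read 11, done 16, write 17  <struct: FPMUL busy until I1 writes@8 / RAW R0: wait I3 write@10>
5) issue 14, read 15, done 18, write 19  <struct: FPADD busy until I2 writes@13>
6) issue 18, read 19, done 24, write 25  <struct: FPMUL busy until I4 writes@17>
7) issue 26, read 27, done 32, write 33  <struct: FPMUL busy until I6 writes@25>
8) issue 34, read 35, done 40, write 41  <struct: FPMUL busy until I7 writes@33>

I4 = (9, 11, 16, 17)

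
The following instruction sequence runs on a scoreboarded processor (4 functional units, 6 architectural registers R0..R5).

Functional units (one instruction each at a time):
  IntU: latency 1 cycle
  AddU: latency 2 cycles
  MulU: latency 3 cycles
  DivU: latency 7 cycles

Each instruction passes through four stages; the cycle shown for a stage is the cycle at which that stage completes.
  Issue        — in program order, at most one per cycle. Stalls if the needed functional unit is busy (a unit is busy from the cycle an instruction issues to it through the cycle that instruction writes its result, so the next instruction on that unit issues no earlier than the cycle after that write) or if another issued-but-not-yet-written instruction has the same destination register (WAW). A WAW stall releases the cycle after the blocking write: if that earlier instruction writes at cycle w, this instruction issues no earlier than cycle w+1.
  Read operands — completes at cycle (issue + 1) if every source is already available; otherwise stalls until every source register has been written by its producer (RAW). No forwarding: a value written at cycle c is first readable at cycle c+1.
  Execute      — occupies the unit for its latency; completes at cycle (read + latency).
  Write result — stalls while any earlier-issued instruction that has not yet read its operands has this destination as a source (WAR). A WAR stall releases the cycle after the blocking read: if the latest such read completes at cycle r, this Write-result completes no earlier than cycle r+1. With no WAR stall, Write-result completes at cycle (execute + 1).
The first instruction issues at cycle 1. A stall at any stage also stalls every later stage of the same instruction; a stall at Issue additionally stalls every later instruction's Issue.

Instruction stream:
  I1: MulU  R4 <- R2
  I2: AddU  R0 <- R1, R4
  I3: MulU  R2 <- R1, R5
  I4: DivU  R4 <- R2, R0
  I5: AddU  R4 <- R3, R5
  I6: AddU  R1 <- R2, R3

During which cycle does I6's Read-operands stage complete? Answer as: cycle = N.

[1] I1 dispatched to MulU
[2] I1 operands ready · I2 dispatched to AddU
[5] I1 complete
[6] R4←I1
[7] I2 operands ready · I3 dispatched to MulU
[8] I3 operands ready · I4 dispatched to DivU
[9] I2 complete
[10] R0←I2
[11] I3 complete
[12] R2←I3
[13] I4 operands ready
[20] I4 complete
[21] R4←I4
[22] I5 dispatched to AddU
[23] I5 operands ready
[25] I5 complete
[26] R4←I5
[27] I6 dispatched to AddU
[28] I6 operands ready
[30] I6 complete
[31] R1←I6

cycle = 28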